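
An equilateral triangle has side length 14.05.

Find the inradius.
r = Area/s with s the semi-perimeter.
Area = (√3/4)·14.05² = (√3/4)·197.4025 ≈ 0.433013·197.4025 ≈ 85.4778
s = 3·14.05/2 = 21.075
r ≈ 85.4778/21.075 ≈ 4.05589
(Equivalently r = side/(2√3) = 14.05/3.4641 ≈ 4.05589.)

r = 4.056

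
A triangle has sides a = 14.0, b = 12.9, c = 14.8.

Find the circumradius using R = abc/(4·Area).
First find the area with Heron's formula.
s = (14.0 + 12.9 + 14.8)/2 = 20.85
Area = √(s(s−a)(s−b)(s−c)) = √(20.85·6.85·7.95·6.05) ≈ √6869.41 ≈ 82.8819
abc = 14.0·12.9·14.8 = 2672.88
R = abc/(4·Area) ≈ 2672.88/(4·82.8819) = 2672.88/331.527 ≈ 8.06232

R = 8.062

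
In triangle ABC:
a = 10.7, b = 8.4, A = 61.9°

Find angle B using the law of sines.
a/sin(A) = b/sin(B)  ⇒  sin(B) = b·sin(A)/a = 8.4·sin(61.9°)/10.7
sin(61.9°) ≈ 0.882127
sin(B) ≈ 8.4·0.882127/10.7 ≈ 7.40987/10.7 ≈ 0.692511
B = arcsin(0.692511) ≈ 43.8292°
(Since b ≤ a we need B ≤ A, so the obtuse alternative 180° − 43.8292° ≈ 136.171° is rejected.)

B = 43.83°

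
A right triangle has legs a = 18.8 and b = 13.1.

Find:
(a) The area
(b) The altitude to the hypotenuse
(a) The legs are perpendicular, so Area = ½·a·b = ½·18.8·13.1 = ½·246.28 = 123.14
(b) Hypotenuse c = √(a² + b²) = √(353.44 + 171.61) = √525.05 ≈ 22.914
    Area = ½·c·h_c  ⇒  h_c = 2·Area/c = 246.28/22.914 ≈ 10.748

Area = 123.14, h_c = 10.75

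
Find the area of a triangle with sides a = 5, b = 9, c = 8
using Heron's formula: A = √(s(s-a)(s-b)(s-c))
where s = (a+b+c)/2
s = (5 + 9 + 8)/2 = 22/2 = 11
s − a = 6, s − b = 2, s − c = 3
s(s−a)(s−b)(s−c) = 11·6·2·3 = 396
Area = √396 ≈ 19.8997

s = 11.0, Area = 19.9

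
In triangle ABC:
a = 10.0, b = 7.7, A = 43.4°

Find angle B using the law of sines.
a/sin(A) = b/sin(B)  ⇒  sin(B) = b·sin(A)/a = 7.7·sin(43.4°)/10.0
sin(43.4°) ≈ 0.687088
sin(B) ≈ 7.7·0.687088/10.0 ≈ 5.29057/10.0 ≈ 0.529057
B = arcsin(0.529057) ≈ 31.9418°
(Since b ≤ a we need B ≤ A, so the obtuse alternative 180° − 31.9418° ≈ 148.058° is rejected.)

B = 31.94°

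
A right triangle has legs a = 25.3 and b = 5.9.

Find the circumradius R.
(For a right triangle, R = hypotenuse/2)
Hypotenuse c = √(a² + b²) = √(640.09 + 34.81) = √674.9 ≈ 25.9788
R = c/2 ≈ 25.9788/2 ≈ 12.9894

R = 12.99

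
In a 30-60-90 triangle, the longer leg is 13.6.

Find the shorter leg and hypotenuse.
In a 30-60-90 triangle the sides are in ratio 1 : √3 : 2, so short leg = long leg/√3 and hypotenuse = 2·(short leg).
Short leg = 13.6/√3 ≈ 13.6/1.73205 ≈ 7.85196
Hypotenuse = 2·7.85196 ≈ 15.7039

Short leg = 7.852, Hypotenuse = 15.7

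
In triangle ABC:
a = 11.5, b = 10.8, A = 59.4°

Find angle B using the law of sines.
a/sin(A) = b/sin(B)  ⇒  sin(B) = b·sin(A)/a = 10.8·sin(59.4°)/11.5
sin(59.4°) ≈ 0.860742
sin(B) ≈ 10.8·0.860742/11.5 ≈ 9.29601/11.5 ≈ 0.808349
B = arcsin(0.808349) ≈ 53.9349°
(Since b ≤ a we need B ≤ A, so the obtuse alternative 180° − 53.9349° ≈ 126.065° is rejected.)

B = 53.93°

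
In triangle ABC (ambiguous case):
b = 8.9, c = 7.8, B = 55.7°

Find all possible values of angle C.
b/sin(B) = c/sin(C)  ⇒  sin(C) = c·sin(B)/b = 7.8·sin(55.7°)/8.9
sin(55.7°) ≈ 0.826098
sin(C) ≈ 7.8·0.826098/8.9 ≈ 6.44357/8.9 ≈ 0.723996
Candidate 1: C₁ = arcsin(0.723996) ≈ 46.3854°  →  A = 180° − 55.7° − 46.3854° ≈ 77.9146° > 0, valid
Candidate 2: C₂ = 180° − C₁ ≈ 133.615°  →  A = 180° − 55.7° − 133.615° ≈ -9.3146° ≤ 0, not a valid triangle

C = 46.39° (one solution)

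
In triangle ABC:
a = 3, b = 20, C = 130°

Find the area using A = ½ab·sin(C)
A = ½·a·b·sin(C) = ½·3·20·sin(130°)
sin(130°) ≈ 0.766044
A ≈ ½·60·0.766044 = 30·0.766044 ≈ 22.9813

Area = 22.98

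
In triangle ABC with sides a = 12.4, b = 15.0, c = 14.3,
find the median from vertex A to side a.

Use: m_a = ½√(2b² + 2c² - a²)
m_a = ½√(2·15.0² + 2·14.3² − 12.4²) = ½√(2·225 + 2·204.49 − 153.76) = ½√(450 + 408.98 − 153.76) = ½√705.22
√705.22 ≈ 26.556, so m_a ≈ 13.278

m_a = 13.28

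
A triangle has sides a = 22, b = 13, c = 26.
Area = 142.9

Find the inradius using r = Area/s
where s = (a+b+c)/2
s = (22 + 13 + 26)/2 = 61/2 = 30.5
r = Area/s = 142.9/30.5 ≈ 4.68525

r = 4.685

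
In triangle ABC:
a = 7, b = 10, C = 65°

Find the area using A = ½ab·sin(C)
A = ½·a·b·sin(C) = ½·7·10·sin(65°)
sin(65°) ≈ 0.906308
A ≈ ½·70·0.906308 = 35·0.906308 ≈ 31.7208

Area = 31.72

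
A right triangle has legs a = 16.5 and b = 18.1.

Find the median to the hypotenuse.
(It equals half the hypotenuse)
Hypotenuse c = √(a² + b²) = √(272.25 + 327.61) = √599.86 ≈ 24.492
Median to hypotenuse = c/2 ≈ 24.492/2 ≈ 12.246

Median = 12.25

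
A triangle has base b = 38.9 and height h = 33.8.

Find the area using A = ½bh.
A = ½·b·h = ½·38.9·33.8 = ½·1314.82 = 657.41

Area = 657.41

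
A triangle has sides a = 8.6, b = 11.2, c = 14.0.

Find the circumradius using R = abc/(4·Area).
First find the area with Heron's formula.
s = (8.6 + 11.2 + 14.0)/2 = 16.9
Area = √(s(s−a)(s−b)(s−c)) = √(16.9·8.3·5.7·2.9) ≈ √2318.66 ≈ 48.1525
abc = 8.6·11.2·14.0 = 1348.48
R = abc/(4·Area) ≈ 1348.48/(4·48.1525) = 1348.48/192.61 ≈ 7.00109

R = 7.001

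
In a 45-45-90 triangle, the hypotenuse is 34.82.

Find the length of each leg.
In a 45-45-90 triangle hypotenuse = leg·√2, so leg = hypotenuse/√2.
Leg = 34.82/√2 ≈ 34.82/1.41421 ≈ 24.6215

Each leg = 24.62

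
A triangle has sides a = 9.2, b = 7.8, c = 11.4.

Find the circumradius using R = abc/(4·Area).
First find the area with Heron's formula.
s = (9.2 + 7.8 + 11.4)/2 = 14.2
Area = √(s(s−a)(s−b)(s−c)) = √(14.2·5·6.4·2.8) ≈ √1272.32 ≈ 35.6696
abc = 9.2·7.8·11.4 = 818.064
R = abc/(4·Area) ≈ 818.064/(4·35.6696) = 818.064/142.678 ≈ 5.73362

R = 5.734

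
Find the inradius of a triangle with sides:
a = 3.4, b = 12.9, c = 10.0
r = Area/s where s is the semi-perimeter.
s = (3.4 + 12.9 + 10.0)/2 = 26.3/2 = 13.15
Area = √(s(s−a)(s−b)(s−c)) = √(13.15·9.75·0.25·3.15) ≈ √100.967 ≈ 10.0483
r ≈ 10.0483/13.15 ≈ 0.764126

r = 0.7641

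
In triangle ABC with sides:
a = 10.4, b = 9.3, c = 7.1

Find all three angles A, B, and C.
Law of cosines for each angle (a² = 108.16, b² = 86.49, c² = 50.41):
cos(A) = (b² + c² − a²)/(2bc) = (86.49 + 50.41 − 108.16)/(2·9.3·7.1) = 28.74/132.06 ≈ 0.217628  ⇒  A ≈ 77.4302°
cos(B) = (a² + c² − b²)/(2ac) = (108.16 + 50.41 − 86.49)/(2·10.4·7.1) = 72.08/147.68 ≈ 0.488082  ⇒  B ≈ 60.7854°
cos(C) = (a² + b² − c²)/(2ab) = (108.16 + 86.49 − 50.41)/(2·10.4·9.3) = 144.24/193.44 ≈ 0.745658  ⇒  C ≈ 41.7844°
Check: A + B + C ≈ 180°

A = 77.43°, B = 60.79°, C = 41.78°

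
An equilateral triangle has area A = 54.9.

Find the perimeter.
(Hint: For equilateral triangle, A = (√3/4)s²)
A = (√3/4)s²  ⇒  s² = 4A/√3 = 4·54.9/√3 = 219.6/1.73205 ≈ 126.786
s ≈ √126.786 ≈ 11.2599
Perimeter = 3s ≈ 3·11.2599 ≈ 33.7798

Perimeter = 33.78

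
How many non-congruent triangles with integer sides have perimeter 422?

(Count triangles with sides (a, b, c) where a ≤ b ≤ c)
Let a ≤ b ≤ c with a + b + c = 422. The only binding inequality is a + b > c, i.e. 422 − c > c, so c < 422/2; and c ≥ 422/3 since c is the largest side.
So 141 ≤ c ≤ 210. For each c, b runs from ⌈(422 − c)/2⌉ up to c (then a = 422 − b − c satisfies 1 ≤ a ≤ b automatically), giving c − ⌈(422 − c)/2⌉ + 1 choices.
Summing over c: 1 + 3 + 4 + 6 + … + 103 + 105  (70 terms, c = 141, …, 210) = 3710
Check (closed form: nearest integer to p²/48 for even p, (p+3)²/48 for odd p): 422²/48 = 178084/48 ≈ 3710.08 → 3710

3710 triangles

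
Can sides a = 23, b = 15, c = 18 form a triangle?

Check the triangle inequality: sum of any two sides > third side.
a + b vs c: 23 + 15 = 38 > 18  ✓
a + c vs b: 23 + 18 = 41 > 15  ✓
b + c vs a: 15 + 18 = 33 > 23  ✓

Yes, triangle inequality satisfied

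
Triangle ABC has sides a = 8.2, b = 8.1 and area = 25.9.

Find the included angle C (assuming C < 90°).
Area = ½·a·b·sin(C)  ⇒  sin(C) = 2·Area/(a·b) = 2·25.9/(8.2·8.1) = 51.8/66.42 ≈ 0.779886
C = arcsin(0.779886) ≈ 51.2501° (taking the acute solution since C < 90°)

C = 51.25°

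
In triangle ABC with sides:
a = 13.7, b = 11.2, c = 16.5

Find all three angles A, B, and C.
Law of cosines for each angle (a² = 187.69, b² = 125.44, c² = 272.25):
cos(A) = (b² + c² − a²)/(2bc) = (125.44 + 272.25 − 187.69)/(2·11.2·16.5) = 210/369.6 ≈ 0.568182  ⇒  A ≈ 55.3765°
cos(B) = (a² + c² − b²)/(2ac) = (187.69 + 272.25 − 125.44)/(2·13.7·16.5) = 334.5/452.1 ≈ 0.739881  ⇒  B ≈ 42.2788°
cos(C) = (a² + b² − c²)/(2ab) = (187.69 + 125.44 − 272.25)/(2·13.7·11.2) = 40.88/306.88 ≈ 0.133212  ⇒  C ≈ 82.3448°
Check: A + B + C ≈ 180°

A = 55.38°, B = 42.28°, C = 82.34°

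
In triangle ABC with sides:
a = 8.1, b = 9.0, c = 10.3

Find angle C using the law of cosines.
c² = a² + b² − 2ab·cos(C)  ⇒  cos(C) = (a² + b² − c²)/(2ab)
cos(C) = (8.1² + 9.0² − 10.3²)/(2·8.1·9.0) = (65.61 + 81 − 106.09)/145.8 = 40.52/145.8 ≈ 0.277915
C = arccos(0.277915) ≈ 73.8642°

C = 73.86°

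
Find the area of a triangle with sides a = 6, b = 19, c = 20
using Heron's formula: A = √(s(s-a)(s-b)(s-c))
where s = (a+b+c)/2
s = (6 + 19 + 20)/2 = 45/2 = 22.5
s − a = 16.5, s − b = 3.5, s − c = 2.5
s(s−a)(s−b)(s−c) = 22.5·16.5·3.5·2.5 = 3248.4375
Area = √3248.4375 ≈ 56.9951

s = 22.5, Area = 57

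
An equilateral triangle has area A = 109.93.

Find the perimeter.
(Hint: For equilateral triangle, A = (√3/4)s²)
A = (√3/4)s²  ⇒  s² = 4A/√3 = 4·109.93/√3 = 439.72/1.73205 ≈ 253.872
s ≈ √253.872 ≈ 15.9334
Perimeter = 3s ≈ 3·15.9334 ≈ 47.8001

Perimeter = 47.8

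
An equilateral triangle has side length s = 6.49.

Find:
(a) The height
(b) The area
(a) The height splits the triangle into two 30-60-90 halves: h = s·√3/2 = 6.49·1.73205/2 ≈ 11.241/2 ≈ 5.6205
(b) Area = (√3/4)·s² = (√3/4)·6.49² = (√3/4)·42.1201 ≈ 0.433013·42.1201 ≈ 18.2385

Height = 5.621, Area = 18.24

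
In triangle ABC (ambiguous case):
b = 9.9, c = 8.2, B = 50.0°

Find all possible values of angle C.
b/sin(B) = c/sin(C)  ⇒  sin(C) = c·sin(B)/b = 8.2·sin(50.0°)/9.9
sin(50.0°) ≈ 0.766044
sin(C) ≈ 8.2·0.766044/9.9 ≈ 6.28156/9.9 ≈ 0.634501
Candidate 1: C₁ = arcsin(0.634501) ≈ 39.383°  →  A = 180° − 50.0° − 39.383° ≈ 90.617° > 0, valid
Candidate 2: C₂ = 180° − C₁ ≈ 140.617°  →  A = 180° − 50.0° − 140.617° ≈ -10.617° ≤ 0, not a valid triangle

C = 39.38° (one solution)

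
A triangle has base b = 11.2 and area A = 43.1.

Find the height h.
A = ½·b·h  ⇒  h = 2A/b = 2·43.1/11.2 = 86.2/11.2 ≈ 7.69643

h = 7.696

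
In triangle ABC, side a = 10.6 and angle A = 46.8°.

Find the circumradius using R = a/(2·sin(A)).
R = a/(2·sin(A)) = 10.6/(2·sin(46.8°))
sin(46.8°) ≈ 0.728969
R ≈ 10.6/(2·0.728969) = 10.6/1.45794 ≈ 7.27055

R = 7.271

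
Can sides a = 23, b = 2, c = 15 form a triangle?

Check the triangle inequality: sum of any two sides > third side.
a + b vs c: 23 + 2 = 25 > 15  ✓
a + c vs b: 23 + 15 = 38 > 2  ✓
b + c vs a: 2 + 15 = 17 ≤ 23  ✗

No: 2 + 15 = 17 is not > 23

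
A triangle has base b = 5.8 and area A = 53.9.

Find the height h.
A = ½·b·h  ⇒  h = 2A/b = 2·53.9/5.8 = 107.8/5.8 ≈ 18.5862

h = 18.59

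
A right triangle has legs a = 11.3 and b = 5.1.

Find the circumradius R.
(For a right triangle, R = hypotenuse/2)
Hypotenuse c = √(a² + b²) = √(127.69 + 26.01) = √153.7 ≈ 12.3976
R = c/2 ≈ 12.3976/2 ≈ 6.19879

R = 6.199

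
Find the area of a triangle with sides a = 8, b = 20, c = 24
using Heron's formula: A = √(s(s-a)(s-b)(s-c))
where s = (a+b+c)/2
s = (8 + 20 + 24)/2 = 52/2 = 26
s − a = 18, s − b = 6, s − c = 2
s(s−a)(s−b)(s−c) = 26·18·6·2 = 5616
Area = √5616 ≈ 74.94

s = 26.0, Area = 74.94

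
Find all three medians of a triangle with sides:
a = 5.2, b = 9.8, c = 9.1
Median formula: m_a = ½√(2b² + 2c² − a²) (and cyclically). a² = 27.04, b² = 96.04, c² = 82.81.
m_a = ½√(2·96.04 + 2·82.81 − 27.04) = ½√330.66 ≈ ½·18.1841 ≈ 9.09203
m_b = ½√(2·27.04 + 2·82.81 − 96.04) = ½√123.66 ≈ ½·11.1203 ≈ 5.56013
m_c = ½√(2·27.04 + 2·96.04 − 82.81) = ½√163.35 ≈ ½·12.7808 ≈ 6.39042

m_a = 9.092, m_b = 5.56, m_c = 6.39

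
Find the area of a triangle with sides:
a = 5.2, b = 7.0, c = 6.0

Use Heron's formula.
s = (5.2 + 7.0 + 6.0)/2 = 18.2/2 = 9.1
s − a = 3.9, s − b = 2.1, s − c = 3.1
s(s−a)(s−b)(s−c) = 9.1·3.9·2.1·3.1 ≈ 231.04
Area = √231.04 ≈ 15.2

Area = 15.2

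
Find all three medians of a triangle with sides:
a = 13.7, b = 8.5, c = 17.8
Median formula: m_a = ½√(2b² + 2c² − a²) (and cyclically). a² = 187.69, b² = 72.25, c² = 316.84.
m_a = ½√(2·72.25 + 2·316.84 − 187.69) = ½√590.49 ≈ ½·24.3 ≈ 12.15
m_b = ½√(2·187.69 + 2·316.84 − 72.25) = ½√936.81 ≈ ½·30.6074 ≈ 15.3037
m_c = ½√(2·187.69 + 2·72.25 − 316.84) = ½√203.04 ≈ ½·14.2492 ≈ 7.12461

m_a = 12.15, m_b = 15.3, m_c = 7.125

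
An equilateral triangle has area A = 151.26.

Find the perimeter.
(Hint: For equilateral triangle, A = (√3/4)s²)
A = (√3/4)s²  ⇒  s² = 4A/√3 = 4·151.26/√3 = 605.04/1.73205 ≈ 349.32
s ≈ √349.32 ≈ 18.6901
Perimeter = 3s ≈ 3·18.6901 ≈ 56.0703

Perimeter = 56.07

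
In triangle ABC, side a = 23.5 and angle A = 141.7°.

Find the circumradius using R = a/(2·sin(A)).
R = a/(2·sin(A)) = 23.5/(2·sin(141.7°))
sin(141.7°) ≈ 0.619779
R ≈ 23.5/(2·0.619779) = 23.5/1.23956 ≈ 18.9584

R = 18.96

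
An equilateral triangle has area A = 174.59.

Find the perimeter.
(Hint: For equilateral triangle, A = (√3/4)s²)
A = (√3/4)s²  ⇒  s² = 4A/√3 = 4·174.59/√3 = 698.36/1.73205 ≈ 403.198
s ≈ √403.198 ≈ 20.0798
Perimeter = 3s ≈ 3·20.0798 ≈ 60.2394

Perimeter = 60.24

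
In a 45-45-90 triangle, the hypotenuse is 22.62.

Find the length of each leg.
In a 45-45-90 triangle hypotenuse = leg·√2, so leg = hypotenuse/√2.
Leg = 22.62/√2 ≈ 22.62/1.41421 ≈ 15.9948

Each leg = 15.99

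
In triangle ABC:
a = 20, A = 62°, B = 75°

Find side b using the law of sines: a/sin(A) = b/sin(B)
a/sin(A) = b/sin(B)  ⇒  b = a·sin(B)/sin(A) = 20·sin(75°)/sin(62°)
sin(75°) ≈ 0.965926, sin(62°) ≈ 0.882948
b ≈ 20·0.965926/0.882948 ≈ 19.3185/0.882948 ≈ 21.8796

b = 21.88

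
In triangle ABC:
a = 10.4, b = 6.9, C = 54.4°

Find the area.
Two sides and the included angle (SAS): A = ½·a·b·sin(C) = ½·10.4·6.9·sin(54.4°)
sin(54.4°) ≈ 0.813101
A ≈ ½·71.76·0.813101 = 35.88·0.813101 ≈ 29.1741

Area = 29.17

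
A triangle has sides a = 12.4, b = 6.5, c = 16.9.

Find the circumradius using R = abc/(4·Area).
First find the area with Heron's formula.
s = (12.4 + 6.5 + 16.9)/2 = 17.9
Area = √(s(s−a)(s−b)(s−c)) = √(17.9·5.5·11.4·1) ≈ √1122.33 ≈ 33.5012
abc = 12.4·6.5·16.9 = 1362.14
R = abc/(4·Area) ≈ 1362.14/(4·33.5012) = 1362.14/134.005 ≈ 10.1649

R = 10.16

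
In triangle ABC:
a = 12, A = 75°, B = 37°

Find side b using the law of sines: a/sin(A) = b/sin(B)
a/sin(A) = b/sin(B)  ⇒  b = a·sin(B)/sin(A) = 12·sin(37°)/sin(75°)
sin(37°) ≈ 0.601815, sin(75°) ≈ 0.965926
b ≈ 12·0.601815/0.965926 ≈ 7.22178/0.965926 ≈ 7.47654

b = 7.477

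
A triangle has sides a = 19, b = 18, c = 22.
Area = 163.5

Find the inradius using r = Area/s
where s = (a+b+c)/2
s = (19 + 18 + 22)/2 = 59/2 = 29.5
r = Area/s = 163.5/29.5 ≈ 5.54237

r = 5.542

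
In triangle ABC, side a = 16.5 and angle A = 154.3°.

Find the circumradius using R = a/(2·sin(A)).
R = a/(2·sin(A)) = 16.5/(2·sin(154.3°))
sin(154.3°) ≈ 0.433659
R ≈ 16.5/(2·0.433659) = 16.5/0.867318 ≈ 19.0242

R = 19.02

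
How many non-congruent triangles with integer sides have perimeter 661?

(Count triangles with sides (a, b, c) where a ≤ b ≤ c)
Let a ≤ b ≤ c with a + b + c = 661. The only binding inequality is a + b > c, i.e. 661 − c > c, so c < 661/2; and c ≥ 661/3 since c is the largest side.
So 221 ≤ c ≤ 330. For each c, b runs from ⌈(661 − c)/2⌉ up to c (then a = 661 − b − c satisfies 1 ≤ a ≤ b automatically), giving c − ⌈(661 − c)/2⌉ + 1 choices.
Summing over c: 2 + 3 + 5 + 6 + … + 164 + 165  (110 terms, c = 221, …, 330) = 9185
Check (closed form: nearest integer to p²/48 for even p, (p+3)²/48 for odd p): (661+3)²/48 = 664²/48 = 440896/48 ≈ 9185.33 → 9185

9185 triangles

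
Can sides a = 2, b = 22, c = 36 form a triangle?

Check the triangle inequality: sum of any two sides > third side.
a + b vs c: 2 + 22 = 24 ≤ 36  ✗
a + c vs b: 2 + 36 = 38 > 22  ✓
b + c vs a: 22 + 36 = 58 > 2  ✓

No: 2 + 22 = 24 is not > 36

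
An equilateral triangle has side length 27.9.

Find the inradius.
r = Area/s with s the semi-perimeter.
Area = (√3/4)·27.9² = (√3/4)·778.41 ≈ 0.433013·778.41 ≈ 337.061
s = 3·27.9/2 = 41.85
r ≈ 337.061/41.85 ≈ 8.05404
(Equivalently r = side/(2√3) = 27.9/3.4641 ≈ 8.05404.)

r = 8.054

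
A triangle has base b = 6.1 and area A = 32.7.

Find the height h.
A = ½·b·h  ⇒  h = 2A/b = 2·32.7/6.1 = 65.4/6.1 ≈ 10.7213

h = 10.72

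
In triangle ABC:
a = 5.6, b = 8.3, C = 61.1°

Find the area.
Two sides and the included angle (SAS): A = ½·a·b·sin(C) = ½·5.6·8.3·sin(61.1°)
sin(61.1°) ≈ 0.875465
A ≈ ½·46.48·0.875465 = 23.24·0.875465 ≈ 20.3458

Area = 20.35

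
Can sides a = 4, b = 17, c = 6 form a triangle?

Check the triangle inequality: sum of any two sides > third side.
a + b vs c: 4 + 17 = 21 > 6  ✓
a + c vs b: 4 + 6 = 10 ≤ 17  ✗
b + c vs a: 17 + 6 = 23 > 4  ✓

No: 4 + 6 = 10 is not > 17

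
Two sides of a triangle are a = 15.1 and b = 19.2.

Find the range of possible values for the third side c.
Triangle inequality: |a − b| < c < a + b
|a − b| = |15.1 − 19.2| = 4.1
a + b = 15.1 + 19.2 = 34.3

4.1 < c < 34.3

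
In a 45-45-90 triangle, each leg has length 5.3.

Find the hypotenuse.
In a 45-45-90 triangle the sides are in ratio 1 : 1 : √2, so hypotenuse = leg·√2.
Hypotenuse = 5.3·√2 ≈ 5.3·1.41421 ≈ 7.49533

Hypotenuse = 5.3√2 = 7.495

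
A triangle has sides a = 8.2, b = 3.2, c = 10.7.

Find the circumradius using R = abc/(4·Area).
First find the area with Heron's formula.
s = (8.2 + 3.2 + 10.7)/2 = 11.05
Area = √(s(s−a)(s−b)(s−c)) = √(11.05·2.85·7.85·0.35) ≈ √86.5256 ≈ 9.30192
abc = 8.2·3.2·10.7 = 280.768
R = abc/(4·Area) ≈ 280.768/(4·9.30192) = 280.768/37.2077 ≈ 7.54597

R = 7.546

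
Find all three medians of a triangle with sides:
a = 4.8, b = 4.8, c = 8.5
Median formula: m_a = ½√(2b² + 2c² − a²) (and cyclically). a² = 23.04, b² = 23.04, c² = 72.25.
m_a = ½√(2·23.04 + 2·72.25 − 23.04) = ½√167.54 ≈ ½·12.9437 ≈ 6.47186
m_b = ½√(2·23.04 + 2·72.25 − 23.04) = ½√167.54 ≈ ½·12.9437 ≈ 6.47186
m_c = ½√(2·23.04 + 2·23.04 − 72.25) = ½√19.91 ≈ ½·4.46206 ≈ 2.23103

m_a = 6.472, m_b = 6.472, m_c = 2.231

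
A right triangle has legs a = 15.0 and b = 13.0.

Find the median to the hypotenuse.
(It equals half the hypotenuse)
Hypotenuse c = √(a² + b²) = √(225 + 169) = √394 ≈ 19.8494
Median to hypotenuse = c/2 ≈ 19.8494/2 ≈ 9.92472

Median = 9.925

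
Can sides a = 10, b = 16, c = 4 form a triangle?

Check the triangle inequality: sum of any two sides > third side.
a + b vs c: 10 + 16 = 26 > 4  ✓
a + c vs b: 10 + 4 = 14 ≤ 16  ✗
b + c vs a: 16 + 4 = 20 > 10  ✓

No: 10 + 4 = 14 is not > 16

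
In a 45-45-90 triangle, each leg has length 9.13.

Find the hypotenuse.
In a 45-45-90 triangle the sides are in ratio 1 : 1 : √2, so hypotenuse = leg·√2.
Hypotenuse = 9.13·√2 ≈ 9.13·1.41421 ≈ 12.9118

Hypotenuse = 9.13√2 = 12.91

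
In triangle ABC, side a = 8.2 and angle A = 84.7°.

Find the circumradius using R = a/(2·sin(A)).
R = a/(2·sin(A)) = 8.2/(2·sin(84.7°))
sin(84.7°) ≈ 0.995725
R ≈ 8.2/(2·0.995725) = 8.2/1.99145 ≈ 4.1176

R = 4.118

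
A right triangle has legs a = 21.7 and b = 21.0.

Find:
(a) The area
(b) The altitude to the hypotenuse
(a) The legs are perpendicular, so Area = ½·a·b = ½·21.7·21.0 = ½·455.7 = 227.85
(b) Hypotenuse c = √(a² + b²) = √(470.89 + 441) = √911.89 ≈ 30.1975
    Area = ½·c·h_c  ⇒  h_c = 2·Area/c = 455.7/30.1975 ≈ 15.0906

Area = 227.85, h_c = 15.09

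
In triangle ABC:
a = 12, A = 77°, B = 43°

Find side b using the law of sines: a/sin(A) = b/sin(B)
a/sin(A) = b/sin(B)  ⇒  b = a·sin(B)/sin(A) = 12·sin(43°)/sin(77°)
sin(43°) ≈ 0.681998, sin(77°) ≈ 0.97437
b ≈ 12·0.681998/0.97437 ≈ 8.18398/0.97437 ≈ 8.39925

b = 8.399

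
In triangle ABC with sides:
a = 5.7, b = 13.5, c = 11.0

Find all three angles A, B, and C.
Law of cosines for each angle (a² = 32.49, b² = 182.25, c² = 121):
cos(A) = (b² + c² − a²)/(2bc) = (182.25 + 121 − 32.49)/(2·13.5·11.0) = 270.76/297 ≈ 0.91165  ⇒  A ≈ 24.2656°
cos(B) = (a² + c² − b²)/(2ac) = (32.49 + 121 − 182.25)/(2·5.7·11.0) = -28.76/125.4 ≈ -0.229346  ⇒  B ≈ 103.259°
cos(C) = (a² + b² − c²)/(2ab) = (32.49 + 182.25 − 121)/(2·5.7·13.5) = 93.74/153.9 ≈ 0.609097  ⇒  C ≈ 52.4758°
Check: A + B + C ≈ 180°

A = 24.27°, B = 103.3°, C = 52.48°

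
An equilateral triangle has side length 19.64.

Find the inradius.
r = Area/s with s the semi-perimeter.
Area = (√3/4)·19.64² = (√3/4)·385.7296 ≈ 0.433013·385.7296 ≈ 167.026
s = 3·19.64/2 = 29.46
r ≈ 167.026/29.46 ≈ 5.66958
(Equivalently r = side/(2√3) = 19.64/3.4641 ≈ 5.66958.)

r = 5.67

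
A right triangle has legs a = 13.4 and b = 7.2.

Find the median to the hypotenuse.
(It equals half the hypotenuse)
Hypotenuse c = √(a² + b²) = √(179.56 + 51.84) = √231.4 ≈ 15.2118
Median to hypotenuse = c/2 ≈ 15.2118/2 ≈ 7.60592

Median = 7.606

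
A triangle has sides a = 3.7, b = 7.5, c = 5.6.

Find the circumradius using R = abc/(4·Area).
First find the area with Heron's formula.
s = (3.7 + 7.5 + 5.6)/2 = 8.4
Area = √(s(s−a)(s−b)(s−c)) = √(8.4·4.7·0.9·2.8) ≈ √99.4896 ≈ 9.97445
abc = 3.7·7.5·5.6 = 155.4
R = abc/(4·Area) ≈ 155.4/(4·9.97445) = 155.4/39.8978 ≈ 3.89495

R = 3.895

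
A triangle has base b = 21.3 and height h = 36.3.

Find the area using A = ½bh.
A = ½·b·h = ½·21.3·36.3 = ½·773.19 = 386.595

Area = 386.595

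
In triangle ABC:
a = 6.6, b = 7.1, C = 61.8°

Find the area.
Two sides and the included angle (SAS): A = ½·a·b·sin(C) = ½·6.6·7.1·sin(61.8°)
sin(61.8°) ≈ 0.881303
A ≈ ½·46.86·0.881303 = 23.43·0.881303 ≈ 20.6489

Area = 20.65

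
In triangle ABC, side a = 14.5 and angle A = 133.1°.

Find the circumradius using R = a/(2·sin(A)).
R = a/(2·sin(A)) = 14.5/(2·sin(133.1°))
sin(133.1°) ≈ 0.730162
R ≈ 14.5/(2·0.730162) = 14.5/1.46032 ≈ 9.9293

R = 9.929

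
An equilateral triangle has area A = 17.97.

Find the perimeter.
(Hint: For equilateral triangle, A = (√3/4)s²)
A = (√3/4)s²  ⇒  s² = 4A/√3 = 4·17.97/√3 = 71.88/1.73205 ≈ 41.4999
s ≈ √41.4999 ≈ 6.44204
Perimeter = 3s ≈ 3·6.44204 ≈ 19.3261

Perimeter = 19.33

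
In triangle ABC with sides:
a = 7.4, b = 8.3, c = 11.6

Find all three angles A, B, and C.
Law of cosines for each angle (a² = 54.76, b² = 68.89, c² = 134.56):
cos(A) = (b² + c² − a²)/(2bc) = (68.89 + 134.56 − 54.76)/(2·8.3·11.6) = 148.69/192.56 ≈ 0.772175  ⇒  A ≈ 39.4504°
cos(B) = (a² + c² − b²)/(2ac) = (54.76 + 134.56 − 68.89)/(2·7.4·11.6) = 120.43/171.68 ≈ 0.701479  ⇒  B ≈ 45.4542°
cos(C) = (a² + b² − c²)/(2ab) = (54.76 + 68.89 − 134.56)/(2·7.4·8.3) = -10.91/122.84 ≈ -0.0888147  ⇒  C ≈ 95.0954°
Check: A + B + C ≈ 180°

A = 39.45°, B = 45.45°, C = 95.1°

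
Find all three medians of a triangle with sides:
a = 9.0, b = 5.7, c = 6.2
Median formula: m_a = ½√(2b² + 2c² − a²) (and cyclically). a² = 81, b² = 32.49, c² = 38.44.
m_a = ½√(2·32.49 + 2·38.44 − 81) = ½√60.86 ≈ ½·7.80128 ≈ 3.90064
m_b = ½√(2·81 + 2·38.44 − 32.49) = ½√206.39 ≈ ½·14.3663 ≈ 7.18314
m_c = ½√(2·81 + 2·32.49 − 38.44) = ½√188.54 ≈ ½·13.731 ≈ 6.86549

m_a = 3.901, m_b = 7.183, m_c = 6.865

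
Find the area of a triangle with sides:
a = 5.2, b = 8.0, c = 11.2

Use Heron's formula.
s = (5.2 + 8.0 + 11.2)/2 = 24.4/2 = 12.2
s − a = 7, s − b = 4.2, s − c = 1
s(s−a)(s−b)(s−c) = 12.2·7·4.2·1 ≈ 358.68
Area = √358.68 ≈ 18.9388

Area = 18.94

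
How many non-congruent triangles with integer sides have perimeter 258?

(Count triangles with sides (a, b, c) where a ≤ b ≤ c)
Let a ≤ b ≤ c with a + b + c = 258. The only binding inequality is a + b > c, i.e. 258 − c > c, so c < 258/2; and c ≥ 258/3 since c is the largest side.
So 86 ≤ c ≤ 128. For each c, b runs from ⌈(258 − c)/2⌉ up to c (then a = 258 − b − c satisfies 1 ≤ a ≤ b automatically), giving c − ⌈(258 − c)/2⌉ + 1 choices.
Summing over c: 1 + 2 + 4 + 5 + … + 62 + 64  (43 terms, c = 86, …, 128) = 1387
Check (closed form: nearest integer to p²/48 for even p, (p+3)²/48 for odd p): 258²/48 = 66564/48 ≈ 1386.75 → 1387

1387 triangles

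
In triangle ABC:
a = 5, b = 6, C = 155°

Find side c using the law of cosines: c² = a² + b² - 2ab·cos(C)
c² = 5² + 6² − 2·5·6·cos(155°)
cos(155°) ≈ -0.906308
c² ≈ 25 + 36 − 60·(-0.906308) ≈ 61 + 54.3785 ≈ 115.378
c ≈ √115.378 ≈ 10.7414

c = 10.74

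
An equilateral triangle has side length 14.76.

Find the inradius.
r = Area/s with s the semi-perimeter.
Area = (√3/4)·14.76² = (√3/4)·217.8576 ≈ 0.433013·217.8576 ≈ 94.3351
s = 3·14.76/2 = 22.14
r ≈ 94.3351/22.14 ≈ 4.26084
(Equivalently r = side/(2√3) = 14.76/3.4641 ≈ 4.26084.)

r = 4.261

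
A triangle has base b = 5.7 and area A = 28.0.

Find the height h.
A = ½·b·h  ⇒  h = 2A/b = 2·28.0/5.7 = 56/5.7 ≈ 9.82456

h = 9.825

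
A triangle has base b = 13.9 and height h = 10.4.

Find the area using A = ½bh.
A = ½·b·h = ½·13.9·10.4 = ½·144.56 = 72.28

Area = 72.28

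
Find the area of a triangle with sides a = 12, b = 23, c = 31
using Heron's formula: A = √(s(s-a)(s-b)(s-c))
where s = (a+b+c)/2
s = (12 + 23 + 31)/2 = 66/2 = 33
s − a = 21, s − b = 10, s − c = 2
s(s−a)(s−b)(s−c) = 33·21·10·2 = 13860
Area = √13860 ≈ 117.729

s = 33.0, Area = 117.7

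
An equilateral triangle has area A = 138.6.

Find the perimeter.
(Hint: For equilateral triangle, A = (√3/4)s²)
A = (√3/4)s²  ⇒  s² = 4A/√3 = 4·138.6/√3 = 554.4/1.73205 ≈ 320.083
s ≈ √320.083 ≈ 17.8909
Perimeter = 3s ≈ 3·17.8909 ≈ 53.6726

Perimeter = 53.67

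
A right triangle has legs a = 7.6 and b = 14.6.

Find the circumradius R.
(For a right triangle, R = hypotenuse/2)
Hypotenuse c = √(a² + b²) = √(57.76 + 213.16) = √270.92 ≈ 16.4596
R = c/2 ≈ 16.4596/2 ≈ 8.22982

R = 8.23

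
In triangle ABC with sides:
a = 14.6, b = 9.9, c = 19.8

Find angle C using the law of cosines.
c² = a² + b² − 2ab·cos(C)  ⇒  cos(C) = (a² + b² − c²)/(2ab)
cos(C) = (14.6² + 9.9² − 19.8²)/(2·14.6·9.9) = (213.16 + 98.01 − 392.04)/289.08 = -80.87/289.08 ≈ -0.27975
C = arccos(-0.27975) ≈ 106.245°

C = 106.2°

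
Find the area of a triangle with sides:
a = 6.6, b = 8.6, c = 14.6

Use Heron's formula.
s = (6.6 + 8.6 + 14.6)/2 = 29.8/2 = 14.9
s − a = 8.3, s − b = 6.3, s − c = 0.3
s(s−a)(s−b)(s−c) = 14.9·8.3·6.3·0.3 ≈ 233.736
Area = √233.736 ≈ 15.2884

Area = 15.29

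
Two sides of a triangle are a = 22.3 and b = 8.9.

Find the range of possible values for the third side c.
Triangle inequality: |a − b| < c < a + b
|a − b| = |22.3 − 8.9| = 13.4
a + b = 22.3 + 8.9 = 31.2

13.4 < c < 31.2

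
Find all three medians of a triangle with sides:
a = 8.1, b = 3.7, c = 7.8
Median formula: m_a = ½√(2b² + 2c² − a²) (and cyclically). a² = 65.61, b² = 13.69, c² = 60.84.
m_a = ½√(2·13.69 + 2·60.84 − 65.61) = ½√83.45 ≈ ½·9.1351 ≈ 4.56755
m_b = ½√(2·65.61 + 2·60.84 − 13.69) = ½√239.21 ≈ ½·15.4664 ≈ 7.73321
m_c = ½√(2·65.61 + 2·13.69 − 60.84) = ½√97.76 ≈ ½·9.88737 ≈ 4.94368

m_a = 4.568, m_b = 7.733, m_c = 4.944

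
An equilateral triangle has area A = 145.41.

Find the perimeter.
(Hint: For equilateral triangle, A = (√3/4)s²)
A = (√3/4)s²  ⇒  s² = 4A/√3 = 4·145.41/√3 = 581.64/1.73205 ≈ 335.81
s ≈ √335.81 ≈ 18.3251
Perimeter = 3s ≈ 3·18.3251 ≈ 54.9754

Perimeter = 54.98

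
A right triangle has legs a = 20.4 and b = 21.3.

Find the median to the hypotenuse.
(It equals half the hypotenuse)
Hypotenuse c = √(a² + b²) = √(416.16 + 453.69) = √869.85 ≈ 29.4932
Median to hypotenuse = c/2 ≈ 29.4932/2 ≈ 14.7466

Median = 14.75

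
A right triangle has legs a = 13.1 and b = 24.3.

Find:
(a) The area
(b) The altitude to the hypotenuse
(a) The legs are perpendicular, so Area = ½·a·b = ½·13.1·24.3 = ½·318.33 = 159.165
(b) Hypotenuse c = √(a² + b²) = √(171.61 + 590.49) = √762.1 ≈ 27.6062
    Area = ½·c·h_c  ⇒  h_c = 2·Area/c = 318.33/27.6062 ≈ 11.5311

Area = 159.165, h_c = 11.53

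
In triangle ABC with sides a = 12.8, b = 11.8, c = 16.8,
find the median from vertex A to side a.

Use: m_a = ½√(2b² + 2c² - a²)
m_a = ½√(2·11.8² + 2·16.8² − 12.8²) = ½√(2·139.24 + 2·282.24 − 163.84) = ½√(278.48 + 564.48 − 163.84) = ½√679.12
√679.12 ≈ 26.0599, so m_a ≈ 13.03

m_a = 13.03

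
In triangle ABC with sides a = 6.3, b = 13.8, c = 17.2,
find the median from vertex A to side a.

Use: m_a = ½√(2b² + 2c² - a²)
m_a = ½√(2·13.8² + 2·17.2² − 6.3²) = ½√(2·190.44 + 2·295.84 − 39.69) = ½√(380.88 + 591.68 − 39.69) = ½√932.87
√932.87 ≈ 30.5429, so m_a ≈ 15.2715

m_a = 15.27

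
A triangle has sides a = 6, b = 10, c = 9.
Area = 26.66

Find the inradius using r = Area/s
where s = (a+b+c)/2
s = (6 + 10 + 9)/2 = 25/2 = 12.5
r = Area/s = 26.66/12.5 ≈ 2.1328

r = 2.133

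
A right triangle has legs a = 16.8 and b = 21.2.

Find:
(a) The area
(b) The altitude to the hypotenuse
(a) The legs are perpendicular, so Area = ½·a·b = ½·16.8·21.2 = ½·356.16 = 178.08
(b) Hypotenuse c = √(a² + b²) = √(282.24 + 449.44) = √731.68 ≈ 27.0496
    Area = ½·c·h_c  ⇒  h_c = 2·Area/c = 356.16/27.0496 ≈ 13.1669

Area = 178.08, h_c = 13.17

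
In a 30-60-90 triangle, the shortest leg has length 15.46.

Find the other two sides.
In a 30-60-90 triangle the sides are in ratio 1 : √3 : 2 (short leg : long leg : hypotenuse).
Long leg = 15.46·√3 ≈ 15.46·1.73205 ≈ 26.7775
Hypotenuse = 2·15.46 = 30.92

Long leg = 15.46√3 = 26.78, Hypotenuse = 30.92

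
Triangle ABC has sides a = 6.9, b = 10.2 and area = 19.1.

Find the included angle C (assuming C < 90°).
Area = ½·a·b·sin(C)  ⇒  sin(C) = 2·Area/(a·b) = 2·19.1/(6.9·10.2) = 38.2/70.38 ≈ 0.542768
C = arcsin(0.542768) ≈ 32.8723° (taking the acute solution since C < 90°)

C = 32.87°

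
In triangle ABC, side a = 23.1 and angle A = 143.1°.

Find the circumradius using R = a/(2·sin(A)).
R = a/(2·sin(A)) = 23.1/(2·sin(143.1°))
sin(143.1°) ≈ 0.60042
R ≈ 23.1/(2·0.60042) = 23.1/1.20084 ≈ 19.2365

R = 19.24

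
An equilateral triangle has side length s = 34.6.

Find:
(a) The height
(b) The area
(a) The height splits the triangle into two 30-60-90 halves: h = s·√3/2 = 34.6·1.73205/2 ≈ 59.929/2 ≈ 29.9645
(b) Area = (√3/4)·s² = (√3/4)·34.6² = (√3/4)·1197.16 ≈ 0.433013·1197.16 ≈ 518.385

Height = 29.96, Area = 518.4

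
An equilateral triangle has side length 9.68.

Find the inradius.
r = Area/s with s the semi-perimeter.
Area = (√3/4)·9.68² = (√3/4)·93.7024 ≈ 0.433013·93.7024 ≈ 40.5743
s = 3·9.68/2 = 14.52
r ≈ 40.5743/14.52 ≈ 2.79438
(Equivalently r = side/(2√3) = 9.68/3.4641 ≈ 2.79438.)

r = 2.794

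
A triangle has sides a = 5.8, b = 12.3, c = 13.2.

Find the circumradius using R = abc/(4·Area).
First find the area with Heron's formula.
s = (5.8 + 12.3 + 13.2)/2 = 15.65
Area = √(s(s−a)(s−b)(s−c)) = √(15.65·9.85·3.35·2.45) ≈ √1265.21 ≈ 35.5697
abc = 5.8·12.3·13.2 = 941.688
R = abc/(4·Area) ≈ 941.688/(4·35.5697) = 941.688/142.279 ≈ 6.6186

R = 6.619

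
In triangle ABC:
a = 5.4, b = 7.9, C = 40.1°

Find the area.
Two sides and the included angle (SAS): A = ½·a·b·sin(C) = ½·5.4·7.9·sin(40.1°)
sin(40.1°) ≈ 0.644124
A ≈ ½·42.66·0.644124 = 21.33·0.644124 ≈ 13.7392

Area = 13.74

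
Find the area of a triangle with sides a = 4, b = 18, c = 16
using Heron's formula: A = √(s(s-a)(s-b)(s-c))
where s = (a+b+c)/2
s = (4 + 18 + 16)/2 = 38/2 = 19
s − a = 15, s − b = 1, s − c = 3
s(s−a)(s−b)(s−c) = 19·15·1·3 = 855
Area = √855 ≈ 29.2404

s = 19.0, Area = 29.24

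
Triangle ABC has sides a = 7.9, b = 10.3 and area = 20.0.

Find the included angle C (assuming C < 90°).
Area = ½·a·b·sin(C)  ⇒  sin(C) = 2·Area/(a·b) = 2·20.0/(7.9·10.3) = 40/81.37 ≈ 0.491582
C = arcsin(0.491582) ≈ 29.4446° (taking the acute solution since C < 90°)

C = 29.44°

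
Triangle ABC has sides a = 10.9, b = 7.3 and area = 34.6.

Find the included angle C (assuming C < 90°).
Area = ½·a·b·sin(C)  ⇒  sin(C) = 2·Area/(a·b) = 2·34.6/(10.9·7.3) = 69.2/79.57 ≈ 0.869675
C = arcsin(0.869675) ≈ 60.4208° (taking the acute solution since C < 90°)

C = 60.42°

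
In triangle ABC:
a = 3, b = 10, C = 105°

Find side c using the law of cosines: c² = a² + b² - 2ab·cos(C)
c² = 3² + 10² − 2·3·10·cos(105°)
cos(105°) ≈ -0.258819
c² ≈ 9 + 100 − 60·(-0.258819) ≈ 109 + 15.5291 ≈ 124.529
c ≈ √124.529 ≈ 11.1593

c = 11.16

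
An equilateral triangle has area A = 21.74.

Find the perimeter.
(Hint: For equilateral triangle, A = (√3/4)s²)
A = (√3/4)s²  ⇒  s² = 4A/√3 = 4·21.74/√3 = 86.96/1.73205 ≈ 50.2064
s ≈ √50.2064 ≈ 7.08565
Perimeter = 3s ≈ 3·7.08565 ≈ 21.2569

Perimeter = 21.26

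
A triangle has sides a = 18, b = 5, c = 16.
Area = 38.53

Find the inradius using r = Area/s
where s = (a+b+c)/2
s = (18 + 5 + 16)/2 = 39/2 = 19.5
r = Area/s = 38.53/19.5 ≈ 1.9759

r = 1.976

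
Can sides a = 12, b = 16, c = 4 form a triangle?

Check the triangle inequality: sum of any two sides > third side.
a + b vs c: 12 + 16 = 28 > 4  ✓
a + c vs b: 12 + 4 = 16 ≤ 16  ✗
b + c vs a: 16 + 4 = 20 > 12  ✓

No: 12 + 4 = 16 is not > 16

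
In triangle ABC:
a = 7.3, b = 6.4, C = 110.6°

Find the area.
Two sides and the included angle (SAS): A = ½·a·b·sin(C) = ½·7.3·6.4·sin(110.6°)
sin(110.6°) ≈ 0.93606
A ≈ ½·46.72·0.93606 = 23.36·0.93606 ≈ 21.8664

Area = 21.87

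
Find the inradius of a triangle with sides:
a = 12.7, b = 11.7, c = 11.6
r = Area/s where s is the semi-perimeter.
s = (12.7 + 11.7 + 11.6)/2 = 36/2 = 18
Area = √(s(s−a)(s−b)(s−c)) = √(18·5.3·6.3·6.4) ≈ √3846.53 ≈ 62.0204
r ≈ 62.0204/18 ≈ 3.44558

r = 3.446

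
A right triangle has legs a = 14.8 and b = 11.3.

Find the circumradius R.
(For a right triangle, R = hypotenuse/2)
Hypotenuse c = √(a² + b²) = √(219.04 + 127.69) = √346.73 ≈ 18.6207
R = c/2 ≈ 18.6207/2 ≈ 9.31034

R = 9.31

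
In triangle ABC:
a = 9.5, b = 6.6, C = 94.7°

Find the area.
Two sides and the included angle (SAS): A = ½·a·b·sin(C) = ½·9.5·6.6·sin(94.7°)
sin(94.7°) ≈ 0.996637
A ≈ ½·62.7·0.996637 = 31.35·0.996637 ≈ 31.2446

Area = 31.24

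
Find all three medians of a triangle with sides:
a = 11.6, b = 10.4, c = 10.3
Median formula: m_a = ½√(2b² + 2c² − a²) (and cyclically). a² = 134.56, b² = 108.16, c² = 106.09.
m_a = ½√(2·108.16 + 2·106.09 − 134.56) = ½√293.94 ≈ ½·17.1447 ≈ 8.57234
m_b = ½√(2·134.56 + 2·106.09 − 108.16) = ½√373.14 ≈ ½·19.3168 ≈ 9.65842
m_c = ½√(2·134.56 + 2·108.16 − 106.09) = ½√379.35 ≈ ½·19.4769 ≈ 9.73845

m_a = 8.572, m_b = 9.658, m_c = 9.738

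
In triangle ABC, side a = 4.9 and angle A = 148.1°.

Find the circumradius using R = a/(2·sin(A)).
R = a/(2·sin(A)) = 4.9/(2·sin(148.1°))
sin(148.1°) ≈ 0.528438
R ≈ 4.9/(2·0.528438) = 4.9/1.05688 ≈ 4.6363

R = 4.636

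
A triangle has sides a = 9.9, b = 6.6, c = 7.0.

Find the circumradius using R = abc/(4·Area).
First find the area with Heron's formula.
s = (9.9 + 6.6 + 7.0)/2 = 11.75
Area = √(s(s−a)(s−b)(s−c)) = √(11.75·1.85·5.15·4.75) ≈ √531.754 ≈ 23.0598
abc = 9.9·6.6·7.0 = 457.38
R = abc/(4·Area) ≈ 457.38/(4·23.0598) = 457.38/92.2391 ≈ 4.95863

R = 4.959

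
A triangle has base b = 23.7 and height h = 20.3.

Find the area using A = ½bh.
A = ½·b·h = ½·23.7·20.3 = ½·481.11 = 240.555

Area = 240.555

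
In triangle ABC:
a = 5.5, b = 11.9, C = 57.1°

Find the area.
Two sides and the included angle (SAS): A = ½·a·b·sin(C) = ½·5.5·11.9·sin(57.1°)
sin(57.1°) ≈ 0.83962
A ≈ ½·65.45·0.83962 = 32.725·0.83962 ≈ 27.4766

Area = 27.48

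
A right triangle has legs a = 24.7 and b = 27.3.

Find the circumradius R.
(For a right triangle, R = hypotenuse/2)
Hypotenuse c = √(a² + b²) = √(610.09 + 745.29) = √1355.38 ≈ 36.8155
R = c/2 ≈ 36.8155/2 ≈ 18.4077

R = 18.41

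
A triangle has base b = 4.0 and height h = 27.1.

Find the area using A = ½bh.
A = ½·b·h = ½·4.0·27.1 = ½·108.4 = 54.2

Area = 54.2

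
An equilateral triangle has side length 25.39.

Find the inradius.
r = Area/s with s the semi-perimeter.
Area = (√3/4)·25.39² = (√3/4)·644.6521 ≈ 0.433013·644.6521 ≈ 279.143
s = 3·25.39/2 = 38.085
r ≈ 279.143/38.085 ≈ 7.32946
(Equivalently r = side/(2√3) = 25.39/3.4641 ≈ 7.32946.)

r = 7.329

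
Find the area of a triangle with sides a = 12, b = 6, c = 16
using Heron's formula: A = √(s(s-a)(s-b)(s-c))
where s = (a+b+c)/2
s = (12 + 6 + 16)/2 = 34/2 = 17
s − a = 5, s − b = 11, s − c = 1
s(s−a)(s−b)(s−c) = 17·5·11·1 = 935
Area = √935 ≈ 30.5778

s = 17.0, Area = 30.58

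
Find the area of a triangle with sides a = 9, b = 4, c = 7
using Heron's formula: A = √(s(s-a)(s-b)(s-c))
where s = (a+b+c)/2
s = (9 + 4 + 7)/2 = 20/2 = 10
s − a = 1, s − b = 6, s − c = 3
s(s−a)(s−b)(s−c) = 10·1·6·3 = 180
Area = √180 ≈ 13.4164

s = 10.0, Area = 13.42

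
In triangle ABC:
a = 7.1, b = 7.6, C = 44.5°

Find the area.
Two sides and the included angle (SAS): A = ½·a·b·sin(C) = ½·7.1·7.6·sin(44.5°)
sin(44.5°) ≈ 0.700909
A ≈ ½·53.96·0.700909 = 26.98·0.700909 ≈ 18.9105

Area = 18.91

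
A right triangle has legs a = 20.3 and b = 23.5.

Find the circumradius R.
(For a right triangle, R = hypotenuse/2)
Hypotenuse c = √(a² + b²) = √(412.09 + 552.25) = √964.34 ≈ 31.0538
R = c/2 ≈ 31.0538/2 ≈ 15.5269

R = 15.53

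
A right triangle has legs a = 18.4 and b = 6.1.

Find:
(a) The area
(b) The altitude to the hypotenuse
(a) The legs are perpendicular, so Area = ½·a·b = ½·18.4·6.1 = ½·112.24 = 56.12
(b) Hypotenuse c = √(a² + b²) = √(338.56 + 37.21) = √375.77 ≈ 19.3848
    Area = ½·c·h_c  ⇒  h_c = 2·Area/c = 112.24/19.3848 ≈ 5.79011

Area = 56.12, h_c = 5.79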